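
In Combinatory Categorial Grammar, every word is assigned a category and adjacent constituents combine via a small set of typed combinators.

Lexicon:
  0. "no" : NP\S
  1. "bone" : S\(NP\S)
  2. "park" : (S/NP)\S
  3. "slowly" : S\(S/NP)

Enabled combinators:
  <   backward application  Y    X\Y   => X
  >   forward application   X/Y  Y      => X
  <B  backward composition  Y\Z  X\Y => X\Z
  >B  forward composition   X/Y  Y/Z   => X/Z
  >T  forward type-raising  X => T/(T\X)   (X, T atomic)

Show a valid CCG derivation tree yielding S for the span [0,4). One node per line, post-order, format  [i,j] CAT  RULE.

[0,4] S   <
  [0,3] S/NP   <
    [0,2] S   <
      [0,1] "no" : NP\S
      [1,2] "bone" : S\(NP\S)
    [2,3] "park" : (S/NP)\S
  [3,4] "slowly" : S\(S/NP)

[0,1] NP\S  lex  "no"
[1,2] S\(NP\S)  lex  "bone"
[0,2] S  <  k=1
[2,3] (S/NP)\S  lex  "park"
[0,3] S/NP  <  k=2
[3,4] S\(S/NP)  lex  "slowly"
[0,4] S  <  k=3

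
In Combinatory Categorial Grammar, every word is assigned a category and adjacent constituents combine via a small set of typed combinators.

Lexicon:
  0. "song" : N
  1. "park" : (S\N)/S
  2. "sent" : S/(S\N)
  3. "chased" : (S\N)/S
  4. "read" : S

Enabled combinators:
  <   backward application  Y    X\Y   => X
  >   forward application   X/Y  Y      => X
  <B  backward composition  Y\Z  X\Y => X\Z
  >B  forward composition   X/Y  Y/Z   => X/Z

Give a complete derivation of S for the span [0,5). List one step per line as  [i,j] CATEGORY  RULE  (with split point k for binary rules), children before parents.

[0,1] N  lex  "song"
[1,2] (S\N)/S  lex  "park"
[2,3] S/(S\N)  lex  "sent"
[3,4] (S\N)/S  lex  "chased"
[4,5] S  lex  "read"
[3,5] S\N  >  k=4
[2,5] S  >  k=3
[1,5] S\N  >  k=2
[0,5] S  <  k=1

[0,5] S   <
  [0,1] "song" : N
  [1,5] S\N   >
    [1,2] "park" : (S\N)/S
    [2,5] S   >
      [2,3] "sent" : S/(S\N)
      [3,5] S\N   >
        [3,4] "chased" : (S\N)/S
        [4,5] "read" : S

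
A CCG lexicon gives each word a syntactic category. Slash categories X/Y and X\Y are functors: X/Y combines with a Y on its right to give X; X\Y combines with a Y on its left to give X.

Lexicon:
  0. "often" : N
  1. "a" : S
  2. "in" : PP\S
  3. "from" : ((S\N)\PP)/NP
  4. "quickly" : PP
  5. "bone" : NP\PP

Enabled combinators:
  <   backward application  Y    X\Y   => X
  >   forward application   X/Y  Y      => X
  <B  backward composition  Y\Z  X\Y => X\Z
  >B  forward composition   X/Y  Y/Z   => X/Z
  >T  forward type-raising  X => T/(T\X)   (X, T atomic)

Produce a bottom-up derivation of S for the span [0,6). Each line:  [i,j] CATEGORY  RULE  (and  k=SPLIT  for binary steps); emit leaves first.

[0,6] S   >
  [0,1] S/(S\N)   >T
    [0,1] "often" : N
  [1,6] S\N   <
    [1,3] PP   <
      [1,2] "a" : S
      [2,3] "in" : PP\S
    [3,6] (S\N)\PP   >
      [3,4] "from" : ((S\N)\PP)/NP
      [4,6] NP   <
        [4,5] "quickly" : PP
        [5,6] "bone" : NP\PP

[0,1] N  lex  "often"
[0,1] S/(S\N)  >T
[1,2] S  lex  "a"
[2,3] PP\S  lex  "in"
[1,3] PP  <  k=2
[3,4] ((S\N)\PP)/NP  lex  "from"
[4,5] PP  lex  "quickly"
[5,6] NP\PP  lex  "bone"
[4,6] NP  <  k=5
[3,6] (S\N)\PP  >  k=4
[1,6] S\N  <  k=3
[0,6] S  >  k=1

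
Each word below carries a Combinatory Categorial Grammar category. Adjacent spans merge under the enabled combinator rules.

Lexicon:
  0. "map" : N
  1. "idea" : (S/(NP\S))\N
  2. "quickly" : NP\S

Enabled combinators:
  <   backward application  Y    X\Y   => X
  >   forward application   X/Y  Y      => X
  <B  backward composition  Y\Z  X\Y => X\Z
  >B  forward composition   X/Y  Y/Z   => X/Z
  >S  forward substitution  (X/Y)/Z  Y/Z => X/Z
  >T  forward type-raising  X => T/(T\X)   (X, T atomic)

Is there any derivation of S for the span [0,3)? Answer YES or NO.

YES

[0,3] S   >
  [0,2] S/(NP\S)   <
    [0,1] "map" : N
    [1,2] "idea" : (S/(NP\S))\N
  [2,3] "quickly" : NP\S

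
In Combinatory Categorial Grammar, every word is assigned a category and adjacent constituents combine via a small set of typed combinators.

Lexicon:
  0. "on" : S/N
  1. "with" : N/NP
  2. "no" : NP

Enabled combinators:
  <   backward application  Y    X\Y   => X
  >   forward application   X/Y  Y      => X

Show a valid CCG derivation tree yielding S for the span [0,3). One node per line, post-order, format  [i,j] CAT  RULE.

[0,3] S   >
  [0,1] "on" : S/N
  [1,3] N   >
    [1,2] "with" : N/NP
    [2,3] "no" : NP

[0,1] S/N  lex  "on"
[1,2] N/NP  lex  "with"
[2,3] NP  lex  "no"
[1,3] N  >  k=2
[0,3] S  >  k=1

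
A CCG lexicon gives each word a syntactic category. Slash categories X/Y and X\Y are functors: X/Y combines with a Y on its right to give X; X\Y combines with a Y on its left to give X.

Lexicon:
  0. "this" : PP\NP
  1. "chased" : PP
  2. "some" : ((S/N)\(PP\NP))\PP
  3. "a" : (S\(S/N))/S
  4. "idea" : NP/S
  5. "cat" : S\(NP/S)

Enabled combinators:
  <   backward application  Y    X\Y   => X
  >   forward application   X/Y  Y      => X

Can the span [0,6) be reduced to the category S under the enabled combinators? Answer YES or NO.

[0,6] S   <
  [0,3] S/N   <
    [0,1] "this" : PP\NP
    [1,3] (S/N)\(PP\NP)   <
      [1,2] "chased" : PP
      [2,3] "some" : ((S/N)\(PP\NP))\PP
  [3,6] S\(S/N)   >
    [3,4] "a" : (S\(S/N))/S
    [4,6] S   <
      [4,5] "idea" : NP/S
      [5,6] "cat" : S\(NP/S)

YES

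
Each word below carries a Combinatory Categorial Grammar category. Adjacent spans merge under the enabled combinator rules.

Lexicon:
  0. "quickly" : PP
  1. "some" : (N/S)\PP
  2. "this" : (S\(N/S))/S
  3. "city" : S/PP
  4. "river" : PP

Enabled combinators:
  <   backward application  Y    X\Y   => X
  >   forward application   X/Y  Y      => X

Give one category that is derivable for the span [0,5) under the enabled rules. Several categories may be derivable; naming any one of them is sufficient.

S

[0,5] S   <
  [0,2] N/S   <
    [0,1] "quickly" : PP
    [1,2] "some" : (N/S)\PP
  [2,5] S\(N/S)   >
    [2,3] "this" : (S\(N/S))/S
    [3,5] S   >
      [3,4] "city" : S/PP
      [4,5] "river" : PP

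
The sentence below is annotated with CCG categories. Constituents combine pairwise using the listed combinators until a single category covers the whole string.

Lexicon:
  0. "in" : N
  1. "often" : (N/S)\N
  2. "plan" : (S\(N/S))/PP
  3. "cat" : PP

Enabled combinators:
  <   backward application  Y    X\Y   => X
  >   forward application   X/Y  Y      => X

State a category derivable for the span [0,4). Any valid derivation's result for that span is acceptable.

S

[0,4] S   <
  [0,2] N/S   <
    [0,1] "in" : N
    [1,2] "often" : (N/S)\N
  [2,4] S\(N/S)   >
    [2,3] "plan" : (S\(N/S))/PP
    [3,4] "cat" : PP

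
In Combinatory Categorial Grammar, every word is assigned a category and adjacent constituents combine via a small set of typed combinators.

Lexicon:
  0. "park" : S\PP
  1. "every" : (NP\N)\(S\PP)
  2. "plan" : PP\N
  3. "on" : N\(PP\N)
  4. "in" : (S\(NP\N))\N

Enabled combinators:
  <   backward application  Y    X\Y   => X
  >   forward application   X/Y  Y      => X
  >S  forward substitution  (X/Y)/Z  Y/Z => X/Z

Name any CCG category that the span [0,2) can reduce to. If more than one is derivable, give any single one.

NP\N

[0,5] S   <
  [0,2] NP\N   <
    [0,1] "park" : S\PP
    [1,2] "every" : (NP\N)\(S\PP)
  [2,5] S\(NP\N)   <
    [2,4] N   <
      [2,3] "plan" : PP\N
      [3,4] "on" : N\(PP\N)
    [4,5] "in" : (S\(NP\N))\N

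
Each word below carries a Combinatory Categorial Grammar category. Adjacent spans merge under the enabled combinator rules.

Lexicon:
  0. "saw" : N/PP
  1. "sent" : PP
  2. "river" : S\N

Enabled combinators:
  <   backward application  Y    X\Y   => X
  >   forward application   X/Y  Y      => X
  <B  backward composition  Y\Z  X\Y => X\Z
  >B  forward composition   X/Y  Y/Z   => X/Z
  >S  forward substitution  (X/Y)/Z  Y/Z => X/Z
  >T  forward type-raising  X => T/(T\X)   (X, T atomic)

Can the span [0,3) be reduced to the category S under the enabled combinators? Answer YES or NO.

YES

[0,3] S   <
  [0,2] N   >
    [0,1] "saw" : N/PP
    [1,2] "sent" : PP
  [2,3] "river" : S\N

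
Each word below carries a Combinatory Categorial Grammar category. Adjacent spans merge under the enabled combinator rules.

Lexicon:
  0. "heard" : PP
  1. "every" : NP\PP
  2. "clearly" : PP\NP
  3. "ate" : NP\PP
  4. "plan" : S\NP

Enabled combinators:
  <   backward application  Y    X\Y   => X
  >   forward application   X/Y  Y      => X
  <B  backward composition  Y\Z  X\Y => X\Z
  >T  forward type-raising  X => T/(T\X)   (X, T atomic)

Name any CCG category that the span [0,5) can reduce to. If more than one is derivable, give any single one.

S

[0,5] S   >
  [0,1] S/(S\PP)   >T
    [0,1] "heard" : PP
  [1,5] S\PP   <B
    [1,4] NP\PP   <B
      [1,3] PP\PP   <B
        [1,2] "every" : NP\PP
        [2,3] "clearly" : PP\NP
      [3,4] "ate" : NP\PP
    [4,5] "plan" : S\NP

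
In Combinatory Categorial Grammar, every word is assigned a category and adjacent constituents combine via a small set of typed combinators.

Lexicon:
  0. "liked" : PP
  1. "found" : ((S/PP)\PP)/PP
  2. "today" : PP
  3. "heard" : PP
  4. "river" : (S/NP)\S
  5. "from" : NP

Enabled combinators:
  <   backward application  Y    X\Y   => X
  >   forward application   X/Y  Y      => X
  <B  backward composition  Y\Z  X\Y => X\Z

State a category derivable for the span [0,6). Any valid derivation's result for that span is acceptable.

[0,6] S   >
  [0,5] S/NP   <
    [0,4] S   >
      [0,3] S/PP   <
        [0,1] "liked" : PP
        [1,3] (S/PP)\PP   >
          [1,2] "found" : ((S/PP)\PP)/PP
          [2,3] "today" : PP
      [3,4] "heard" : PP
    [4,5] "river" : (S/NP)\S
  [5,6] "from" : NP

S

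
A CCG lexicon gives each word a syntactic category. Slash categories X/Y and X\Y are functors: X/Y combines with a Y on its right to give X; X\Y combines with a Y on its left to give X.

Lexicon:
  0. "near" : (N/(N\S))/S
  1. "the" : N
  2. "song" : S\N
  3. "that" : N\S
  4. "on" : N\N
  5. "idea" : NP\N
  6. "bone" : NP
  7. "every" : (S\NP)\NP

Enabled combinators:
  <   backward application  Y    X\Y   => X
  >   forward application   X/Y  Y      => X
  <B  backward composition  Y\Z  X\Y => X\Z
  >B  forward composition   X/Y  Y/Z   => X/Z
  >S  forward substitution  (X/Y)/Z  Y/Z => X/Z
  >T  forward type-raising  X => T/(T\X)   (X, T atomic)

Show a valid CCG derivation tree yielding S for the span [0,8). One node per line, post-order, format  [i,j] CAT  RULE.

[0,1] (N/(N\S))/S  lex  "near"
[1,2] N  lex  "the"
[2,3] S\N  lex  "song"
[1,3] S  <  k=2
[0,3] N/(N\S)  >  k=1
[3,4] N\S  lex  "that"
[4,5] N\N  lex  "on"
[3,5] N\S  <B  k=4
[0,5] N  >  k=3
[5,6] NP\N  lex  "idea"
[0,6] NP  <  k=5
[6,7] NP  lex  "bone"
[7,8] (S\NP)\NP  lex  "every"
[6,8] S\NP  <  k=7
[0,8] S  <  k=6

[0,8] S   <
  [0,6] NP   <
    [0,5] N   >
      [0,3] N/(N\S)   >
        [0,1] "near" : (N/(N\S))/S
        [1,3] S   <
          [1,2] "the" : N
          [2,3] "song" : S\N
      [3,5] N\S   <B
        [3,4] "that" : N\S
        [4,5] "on" : N\N
    [5,6] "idea" : NP\N
  [6,8] S\NP   <
    [6,7] "bone" : NP
    [7,8] "every" : (S\NP)\NP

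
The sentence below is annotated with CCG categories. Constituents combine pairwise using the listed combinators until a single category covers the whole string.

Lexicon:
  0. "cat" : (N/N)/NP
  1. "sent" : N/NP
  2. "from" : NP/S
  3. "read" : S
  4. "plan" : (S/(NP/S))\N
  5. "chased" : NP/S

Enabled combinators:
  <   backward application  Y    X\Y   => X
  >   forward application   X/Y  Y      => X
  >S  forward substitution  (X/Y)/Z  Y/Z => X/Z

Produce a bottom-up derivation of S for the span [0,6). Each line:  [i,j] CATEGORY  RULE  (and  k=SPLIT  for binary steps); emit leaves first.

[0,6] S   >
  [0,5] S/(NP/S)   <
    [0,4] N   >
      [0,2] N/NP   >S
        [0,1] "cat" : (N/N)/NP
        [1,2] "sent" : N/NP
      [2,4] NP   >
        [2,3] "from" : NP/S
        [3,4] "read" : S
    [4,5] "plan" : (S/(NP/S))\N
  [5,6] "chased" : NP/S

[0,1] (N/N)/NP  lex  "cat"
[1,2] N/NP  lex  "sent"
[0,2] N/NP  >S  k=1
[2,3] NP/S  lex  "from"
[3,4] S  lex  "read"
[2,4] NP  >  k=3
[0,4] N  >  k=2
[4,5] (S/(NP/S))\N  lex  "plan"
[0,5] S/(NP/S)  <  k=4
[5,6] NP/S  lex  "chased"
[0,6] S  >  k=5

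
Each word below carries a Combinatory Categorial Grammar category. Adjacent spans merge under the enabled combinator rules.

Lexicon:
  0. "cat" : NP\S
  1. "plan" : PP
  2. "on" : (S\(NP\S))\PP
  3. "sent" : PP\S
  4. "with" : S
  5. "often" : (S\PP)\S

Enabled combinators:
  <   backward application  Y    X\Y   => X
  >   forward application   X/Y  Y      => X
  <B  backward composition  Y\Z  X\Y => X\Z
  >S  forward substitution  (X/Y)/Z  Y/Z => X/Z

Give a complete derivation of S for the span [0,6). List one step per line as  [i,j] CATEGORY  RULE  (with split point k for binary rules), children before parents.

[0,6] S   <
  [0,4] PP   <
    [0,3] S   <
      [0,1] "cat" : NP\S
      [1,3] S\(NP\S)   <
        [1,2] "plan" : PP
        [2,3] "on" : (S\(NP\S))\PP
    [3,4] "sent" : PP\S
  [4,6] S\PP   <
    [4,5] "with" : S
    [5,6] "often" : (S\PP)\S

[0,1] NP\S  lex  "cat"
[1,2] PP  lex  "plan"
[2,3] (S\(NP\S))\PP  lex  "on"
[1,3] S\(NP\S)  <  k=2
[0,3] S  <  k=1
[3,4] PP\S  lex  "sent"
[0,4] PP  <  k=3
[4,5] S  lex  "with"
[5,6] (S\PP)\S  lex  "often"
[4,6] S\PP  <  k=5
[0,6] S  <  k=4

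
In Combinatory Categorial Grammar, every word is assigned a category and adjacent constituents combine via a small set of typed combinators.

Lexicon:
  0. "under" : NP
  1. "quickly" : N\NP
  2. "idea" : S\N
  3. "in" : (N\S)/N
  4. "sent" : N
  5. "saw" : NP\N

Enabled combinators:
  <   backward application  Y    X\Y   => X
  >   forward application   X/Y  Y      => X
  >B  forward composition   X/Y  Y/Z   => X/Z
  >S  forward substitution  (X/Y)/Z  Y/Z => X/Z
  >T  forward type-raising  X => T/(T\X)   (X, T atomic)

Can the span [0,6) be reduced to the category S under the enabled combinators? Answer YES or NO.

NP N\NP S\N (N\S)/N N NP\N
CKY chart[0,6] = {N/(N\NP), NP, NP/(NP\NP), PP/(PP\NP), S/(S\NP)}; S ∉ chart

NO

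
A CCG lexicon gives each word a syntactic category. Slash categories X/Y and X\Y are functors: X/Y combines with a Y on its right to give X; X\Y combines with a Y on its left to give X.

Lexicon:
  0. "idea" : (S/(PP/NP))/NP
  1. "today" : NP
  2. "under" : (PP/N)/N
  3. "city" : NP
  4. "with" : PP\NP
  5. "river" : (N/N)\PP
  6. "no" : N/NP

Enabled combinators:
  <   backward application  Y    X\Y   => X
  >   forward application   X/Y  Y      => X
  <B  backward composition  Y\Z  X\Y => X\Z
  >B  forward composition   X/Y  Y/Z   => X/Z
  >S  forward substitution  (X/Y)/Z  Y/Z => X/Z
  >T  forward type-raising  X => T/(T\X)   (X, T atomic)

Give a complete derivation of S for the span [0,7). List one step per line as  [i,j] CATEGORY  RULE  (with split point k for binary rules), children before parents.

[0,1] (S/(PP/NP))/NP  lex  "idea"
[1,2] NP  lex  "today"
[0,2] S/(PP/NP)  >  k=1
[2,3] (PP/N)/N  lex  "under"
[3,4] NP  lex  "city"
[3,4] PP/(PP\NP)  >T
[4,5] PP\NP  lex  "with"
[3,5] PP  >  k=4
[5,6] (N/N)\PP  lex  "river"
[3,6] N/N  <  k=5
[2,6] PP/N  >S  k=3
[6,7] N/NP  lex  "no"
[2,7] PP/NP  >B  k=6
[0,7] S  >  k=2

[0,7] S   >
  [0,2] S/(PP/NP)   >
    [0,1] "idea" : (S/(PP/NP))/NP
    [1,2] "today" : NP
  [2,7] PP/NP   >B
    [2,6] PP/N   >S
      [2,3] "under" : (PP/N)/N
      [3,6] N/N   <
        [3,5] PP   >
          [3,4] PP/(PP\NP)   >T
            [3,4] "city" : NP
          [4,5] "with" : PP\NP
        [5,6] "river" : (N/N)\PP
    [6,7] "no" : N/NP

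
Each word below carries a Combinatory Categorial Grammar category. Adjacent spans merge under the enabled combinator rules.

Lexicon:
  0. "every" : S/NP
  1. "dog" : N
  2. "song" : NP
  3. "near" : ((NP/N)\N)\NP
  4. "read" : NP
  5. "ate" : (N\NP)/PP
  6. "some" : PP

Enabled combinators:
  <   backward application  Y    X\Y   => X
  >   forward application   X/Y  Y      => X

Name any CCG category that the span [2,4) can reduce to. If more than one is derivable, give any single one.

(NP/N)\N

[0,7] S   >
  [0,1] "every" : S/NP
  [1,7] NP   >
    [1,4] NP/N   <
      [1,2] "dog" : N
      [2,4] (NP/N)\N   <
        [2,3] "song" : NP
        [3,4] "near" : ((NP/N)\N)\NP
    [4,7] N   <
      [4,5] "read" : NP
      [5,7] N\NP   >
        [5,6] "ate" : (N\NP)/PP
        [6,7] "some" : PP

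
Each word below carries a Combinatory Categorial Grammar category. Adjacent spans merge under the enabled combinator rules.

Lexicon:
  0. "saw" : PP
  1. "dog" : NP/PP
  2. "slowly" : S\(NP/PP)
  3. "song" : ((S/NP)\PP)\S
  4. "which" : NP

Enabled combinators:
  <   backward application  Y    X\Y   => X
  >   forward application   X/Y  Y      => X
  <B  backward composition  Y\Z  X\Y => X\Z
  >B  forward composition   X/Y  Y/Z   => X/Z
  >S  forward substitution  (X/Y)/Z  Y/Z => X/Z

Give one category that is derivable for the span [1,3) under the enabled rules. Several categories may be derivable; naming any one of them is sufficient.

S

[0,5] S   >
  [0,4] S/NP   <
    [0,1] "saw" : PP
    [1,4] (S/NP)\PP   <
      [1,3] S   <
        [1,2] "dog" : NP/PP
        [2,3] "slowly" : S\(NP/PP)
      [3,4] "song" : ((S/NP)\PP)\S
  [4,5] "which" : NP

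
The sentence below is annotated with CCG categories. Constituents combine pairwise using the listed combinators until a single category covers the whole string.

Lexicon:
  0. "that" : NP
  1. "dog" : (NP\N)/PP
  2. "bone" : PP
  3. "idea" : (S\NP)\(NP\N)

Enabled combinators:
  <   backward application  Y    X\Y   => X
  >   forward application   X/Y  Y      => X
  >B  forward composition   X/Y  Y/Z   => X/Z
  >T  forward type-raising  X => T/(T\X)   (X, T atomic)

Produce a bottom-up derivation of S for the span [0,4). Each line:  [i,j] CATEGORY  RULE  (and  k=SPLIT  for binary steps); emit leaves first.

[0,4] S   <
  [0,1] "that" : NP
  [1,4] S\NP   <
    [1,3] NP\N   >
      [1,2] "dog" : (NP\N)/PP
      [2,3] "bone" : PP
    [3,4] "idea" : (S\NP)\(NP\N)

[0,1] NP  lex  "that"
[1,2] (NP\N)/PP  lex  "dog"
[2,3] PP  lex  "bone"
[1,3] NP\N  >  k=2
[3,4] (S\NP)\(NP\N)  lex  "idea"
[1,4] S\NP  <  k=3
[0,4] S  <  k=1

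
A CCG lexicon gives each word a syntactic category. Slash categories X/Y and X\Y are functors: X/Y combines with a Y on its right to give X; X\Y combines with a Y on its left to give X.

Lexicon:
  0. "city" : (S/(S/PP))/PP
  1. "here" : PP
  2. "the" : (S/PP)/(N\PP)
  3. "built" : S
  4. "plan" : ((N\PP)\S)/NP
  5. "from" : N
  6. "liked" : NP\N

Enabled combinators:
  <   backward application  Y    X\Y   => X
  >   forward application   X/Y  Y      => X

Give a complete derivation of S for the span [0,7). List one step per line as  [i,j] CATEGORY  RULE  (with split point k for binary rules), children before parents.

[0,7] S   >
  [0,2] S/(S/PP)   >
    [0,1] "city" : (S/(S/PP))/PP
    [1,2] "here" : PP
  [2,7] S/PP   >
    [2,3] "the" : (S/PP)/(N\PP)
    [3,7] N\PP   <
      [3,4] "built" : S
      [4,7] (N\PP)\S   >
        [4,5] "plan" : ((N\PP)\S)/NP
        [5,7] NP   <
          [5,6] "from" : N
          [6,7] "liked" : NP\N

[0,1] (S/(S/PP))/PP  lex  "city"
[1,2] PP  lex  "here"
[0,2] S/(S/PP)  >  k=1
[2,3] (S/PP)/(N\PP)  lex  "the"
[3,4] S  lex  "built"
[4,5] ((N\PP)\S)/NP  lex  "plan"
[5,6] N  lex  "from"
[6,7] NP\N  lex  "liked"
[5,7] NP  <  k=6
[4,7] (N\PP)\S  >  k=5
[3,7] N\PP  <  k=4
[2,7] S/PP  >  k=3
[0,7] S  >  k=2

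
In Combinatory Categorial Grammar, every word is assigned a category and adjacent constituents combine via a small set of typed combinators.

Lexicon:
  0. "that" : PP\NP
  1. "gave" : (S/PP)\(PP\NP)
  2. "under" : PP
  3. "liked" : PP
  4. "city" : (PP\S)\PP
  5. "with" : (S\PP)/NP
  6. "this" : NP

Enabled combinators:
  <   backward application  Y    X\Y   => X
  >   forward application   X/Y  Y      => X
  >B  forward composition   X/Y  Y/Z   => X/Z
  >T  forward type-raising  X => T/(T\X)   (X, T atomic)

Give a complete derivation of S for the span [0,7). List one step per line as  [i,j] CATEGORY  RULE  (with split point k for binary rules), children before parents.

[0,1] PP\NP  lex  "that"
[1,2] (S/PP)\(PP\NP)  lex  "gave"
[0,2] S/PP  <  k=1
[2,3] PP  lex  "under"
[0,3] S  >  k=2
[3,4] PP  lex  "liked"
[4,5] (PP\S)\PP  lex  "city"
[3,5] PP\S  <  k=4
[0,5] PP  <  k=3
[5,6] (S\PP)/NP  lex  "with"
[6,7] NP  lex  "this"
[5,7] S\PP  >  k=6
[0,7] S  <  k=5

[0,7] S   <
  [0,5] PP   <
    [0,3] S   >
      [0,2] S/PP   <
        [0,1] "that" : PP\NP
        [1,2] "gave" : (S/PP)\(PP\NP)
      [2,3] "under" : PP
    [3,5] PP\S   <
      [3,4] "liked" : PP
      [4,5] "city" : (PP\S)\PP
  [5,7] S\PP   >
    [5,6] "with" : (S\PP)/NP
    [6,7] "this" : NP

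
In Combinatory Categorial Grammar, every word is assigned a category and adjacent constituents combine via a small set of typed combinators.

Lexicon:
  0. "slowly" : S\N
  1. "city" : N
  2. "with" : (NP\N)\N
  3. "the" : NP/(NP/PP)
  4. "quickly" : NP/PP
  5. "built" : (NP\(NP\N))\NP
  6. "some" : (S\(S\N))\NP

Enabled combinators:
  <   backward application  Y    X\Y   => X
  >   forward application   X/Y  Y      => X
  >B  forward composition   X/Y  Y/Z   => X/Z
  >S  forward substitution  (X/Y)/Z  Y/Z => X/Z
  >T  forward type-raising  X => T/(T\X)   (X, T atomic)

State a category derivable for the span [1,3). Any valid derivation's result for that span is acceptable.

[0,7] S   <
  [0,1] "slowly" : S\N
  [1,7] S\(S\N)   <
    [1,6] NP   <
      [1,3] NP\N   <
        [1,2] "city" : N
        [2,3] "with" : (NP\N)\N
      [3,6] NP\(NP\N)   <
        [3,5] NP   >
          [3,4] "the" : NP/(NP/PP)
          [4,5] "quickly" : NP/PP
        [5,6] "built" : (NP\(NP\N))\NP
    [6,7] "some" : (S\(S\N))\NP

NP\N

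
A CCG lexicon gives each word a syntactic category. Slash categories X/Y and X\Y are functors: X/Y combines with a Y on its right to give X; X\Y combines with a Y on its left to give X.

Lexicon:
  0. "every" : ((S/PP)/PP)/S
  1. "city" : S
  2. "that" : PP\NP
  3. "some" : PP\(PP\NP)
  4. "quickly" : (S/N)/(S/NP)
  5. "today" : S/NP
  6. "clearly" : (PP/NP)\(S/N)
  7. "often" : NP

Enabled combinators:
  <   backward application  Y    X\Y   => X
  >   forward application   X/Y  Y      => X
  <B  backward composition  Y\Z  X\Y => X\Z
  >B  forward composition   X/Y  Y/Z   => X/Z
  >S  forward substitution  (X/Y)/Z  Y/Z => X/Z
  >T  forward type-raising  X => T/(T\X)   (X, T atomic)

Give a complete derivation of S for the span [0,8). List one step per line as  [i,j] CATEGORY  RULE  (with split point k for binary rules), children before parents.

[0,1] ((S/PP)/PP)/S  lex  "every"
[1,2] S  lex  "city"
[0,2] (S/PP)/PP  >  k=1
[2,3] PP\NP  lex  "that"
[3,4] PP\(PP\NP)  lex  "some"
[2,4] PP  <  k=3
[0,4] S/PP  >  k=2
[4,5] (S/N)/(S/NP)  lex  "quickly"
[5,6] S/NP  lex  "today"
[4,6] S/N  >  k=5
[6,7] (PP/NP)\(S/N)  lex  "clearly"
[4,7] PP/NP  <  k=6
[7,8] NP  lex  "often"
[4,8] PP  >  k=7
[0,8] S  >  k=4

[0,8] S   >
  [0,4] S/PP   >
    [0,2] (S/PP)/PP   >
      [0,1] "every" : ((S/PP)/PP)/S
      [1,2] "city" : S
    [2,4] PP   <
      [2,3] "that" : PP\NP
      [3,4] "some" : PP\(PP\NP)
  [4,8] PP   >
    [4,7] PP/NP   <
      [4,6] S/N   >
        [4,5] "quickly" : (S/N)/(S/NP)
        [5,6] "today" : S/NP
      [6,7] "clearly" : (PP/NP)\(S/N)
    [7,8] "often" : NP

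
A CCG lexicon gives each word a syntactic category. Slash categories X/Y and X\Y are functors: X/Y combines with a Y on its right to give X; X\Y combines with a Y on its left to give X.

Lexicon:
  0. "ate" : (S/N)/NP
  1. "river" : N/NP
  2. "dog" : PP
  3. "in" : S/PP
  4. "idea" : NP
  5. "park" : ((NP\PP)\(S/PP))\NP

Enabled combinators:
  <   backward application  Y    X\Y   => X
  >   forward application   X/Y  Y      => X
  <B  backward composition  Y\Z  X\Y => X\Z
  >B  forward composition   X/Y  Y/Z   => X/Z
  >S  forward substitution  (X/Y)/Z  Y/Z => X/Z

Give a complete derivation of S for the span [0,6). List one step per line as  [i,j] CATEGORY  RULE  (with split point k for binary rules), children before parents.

[0,6] S   >
  [0,2] S/NP   >S
    [0,1] "ate" : (S/N)/NP
    [1,2] "river" : N/NP
  [2,6] NP   <
    [2,3] "dog" : PP
    [3,6] NP\PP   <
      [3,4] "in" : S/PP
      [4,6] (NP\PP)\(S/PP)   <
        [4,5] "idea" : NP
        [5,6] "park" : ((NP\PP)\(S/PP))\NP

[0,1] (S/N)/NP  lex  "ate"
[1,2] N/NP  lex  "river"
[0,2] S/NP  >S  k=1
[2,3] PP  lex  "dog"
[3,4] S/PP  lex  "in"
[4,5] NP  lex  "idea"
[5,6] ((NP\PP)\(S/PP))\NP  lex  "park"
[4,6] (NP\PP)\(S/PP)  <  k=5
[3,6] NP\PP  <  k=4
[2,6] NP  <  k=3
[0,6] S  >  k=2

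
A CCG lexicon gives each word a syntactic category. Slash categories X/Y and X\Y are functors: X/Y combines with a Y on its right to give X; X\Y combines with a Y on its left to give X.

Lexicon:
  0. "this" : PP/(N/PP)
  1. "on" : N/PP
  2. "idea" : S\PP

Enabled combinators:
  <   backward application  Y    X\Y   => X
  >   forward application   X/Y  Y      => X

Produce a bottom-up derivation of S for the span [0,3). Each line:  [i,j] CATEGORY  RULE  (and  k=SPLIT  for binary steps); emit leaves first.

[0,1] PP/(N/PP)  lex  "this"
[1,2] N/PP  lex  "on"
[0,2] PP  >  k=1
[2,3] S\PP  lex  "idea"
[0,3] S  <  k=2

[0,3] S   <
  [0,2] PP   >
    [0,1] "this" : PP/(N/PP)
    [1,2] "on" : N/PP
  [2,3] "idea" : S\PP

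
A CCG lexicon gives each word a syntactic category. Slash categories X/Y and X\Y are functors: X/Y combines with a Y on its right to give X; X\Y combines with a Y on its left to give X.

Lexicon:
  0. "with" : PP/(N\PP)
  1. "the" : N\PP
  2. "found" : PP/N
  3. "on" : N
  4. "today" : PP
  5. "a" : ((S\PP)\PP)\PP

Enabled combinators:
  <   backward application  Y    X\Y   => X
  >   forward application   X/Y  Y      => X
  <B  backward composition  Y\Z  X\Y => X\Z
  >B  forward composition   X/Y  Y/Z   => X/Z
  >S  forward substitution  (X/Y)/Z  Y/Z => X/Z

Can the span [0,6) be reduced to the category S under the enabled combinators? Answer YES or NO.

YES

[0,6] S   <
  [0,2] PP   >
    [0,1] "with" : PP/(N\PP)
    [1,2] "the" : N\PP
  [2,6] S\PP   <
    [2,4] PP   >
      [2,3] "found" : PP/N
      [3,4] "on" : N
    [4,6] (S\PP)\PP   <
      [4,5] "today" : PP
      [5,6] "a" : ((S\PP)\PP)\PP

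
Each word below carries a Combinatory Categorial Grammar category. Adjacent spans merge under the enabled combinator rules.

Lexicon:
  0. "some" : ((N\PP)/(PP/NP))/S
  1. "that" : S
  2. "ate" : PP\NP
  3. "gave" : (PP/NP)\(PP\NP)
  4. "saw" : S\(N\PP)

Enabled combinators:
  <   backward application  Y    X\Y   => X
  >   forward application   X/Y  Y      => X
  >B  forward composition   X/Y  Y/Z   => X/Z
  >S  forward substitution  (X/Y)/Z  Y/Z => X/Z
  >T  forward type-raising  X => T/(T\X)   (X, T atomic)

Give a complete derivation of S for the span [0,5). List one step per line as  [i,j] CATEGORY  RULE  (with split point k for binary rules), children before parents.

[0,1] ((N\PP)/(PP/NP))/S  lex  "some"
[1,2] S  lex  "that"
[0,2] (N\PP)/(PP/NP)  >  k=1
[2,3] PP\NP  lex  "ate"
[3,4] (PP/NP)\(PP\NP)  lex  "gave"
[2,4] PP/NP  <  k=3
[0,4] N\PP  >  k=2
[4,5] S\(N\PP)  lex  "saw"
[0,5] S  <  k=4

[0,5] S   <
  [0,4] N\PP   >
    [0,2] (N\PP)/(PP/NP)   >
      [0,1] "some" : ((N\PP)/(PP/NP))/S
      [1,2] "that" : S
    [2,4] PP/NP   <
      [2,3] "ate" : PP\NP
      [3,4] "gave" : (PP/NP)\(PP\NP)
  [4,5] "saw" : S\(N\PP)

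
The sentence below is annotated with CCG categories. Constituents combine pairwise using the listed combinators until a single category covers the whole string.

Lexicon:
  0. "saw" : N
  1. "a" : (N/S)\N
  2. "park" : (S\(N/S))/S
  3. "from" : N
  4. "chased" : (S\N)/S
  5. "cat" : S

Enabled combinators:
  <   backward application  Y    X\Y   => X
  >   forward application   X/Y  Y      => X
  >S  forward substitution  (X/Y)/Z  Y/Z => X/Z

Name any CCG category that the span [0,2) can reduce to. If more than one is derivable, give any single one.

[0,6] S   <
  [0,2] N/S   <
    [0,1] "saw" : N
    [1,2] "a" : (N/S)\N
  [2,6] S\(N/S)   >
    [2,3] "park" : (S\(N/S))/S
    [3,6] S   <
      [3,4] "from" : N
      [4,6] S\N   >
        [4,5] "chased" : (S\N)/S
        [5,6] "cat" : S

N/S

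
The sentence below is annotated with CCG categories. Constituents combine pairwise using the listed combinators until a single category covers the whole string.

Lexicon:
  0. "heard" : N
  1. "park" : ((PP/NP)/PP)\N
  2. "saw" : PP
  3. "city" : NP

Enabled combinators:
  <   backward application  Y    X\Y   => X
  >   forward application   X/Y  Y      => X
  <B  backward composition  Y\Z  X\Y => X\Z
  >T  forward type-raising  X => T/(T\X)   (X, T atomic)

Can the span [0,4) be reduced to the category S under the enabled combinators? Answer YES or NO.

N ((PP/NP)/PP)\N PP NP
CKY chart[0,4] = {N/(N\PP), NP/(NP\PP), PP, PP/(PP\PP), S/(S\PP)}; S ∉ chart

NO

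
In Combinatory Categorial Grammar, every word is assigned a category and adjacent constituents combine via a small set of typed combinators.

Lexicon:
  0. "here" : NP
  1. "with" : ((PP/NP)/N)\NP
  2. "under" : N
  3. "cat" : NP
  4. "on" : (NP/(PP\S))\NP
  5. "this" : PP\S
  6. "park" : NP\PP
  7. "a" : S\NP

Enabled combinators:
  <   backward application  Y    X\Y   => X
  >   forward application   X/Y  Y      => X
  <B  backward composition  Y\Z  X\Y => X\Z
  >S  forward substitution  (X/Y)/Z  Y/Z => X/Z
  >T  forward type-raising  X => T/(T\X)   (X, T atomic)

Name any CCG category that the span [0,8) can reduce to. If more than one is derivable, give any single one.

[0,8] S   <
  [0,6] PP   >
    [0,3] PP/NP   >
      [0,2] (PP/NP)/N   <
        [0,1] "here" : NP
        [1,2] "with" : ((PP/NP)/N)\NP
      [2,3] "under" : N
    [3,6] NP   >
      [3,5] NP/(PP\S)   <
        [3,4] "cat" : NP
        [4,5] "on" : (NP/(PP\S))\NP
      [5,6] "this" : PP\S
  [6,8] S\PP   <B
    [6,7] "park" : NP\PP
    [7,8] "a" : S\NP

S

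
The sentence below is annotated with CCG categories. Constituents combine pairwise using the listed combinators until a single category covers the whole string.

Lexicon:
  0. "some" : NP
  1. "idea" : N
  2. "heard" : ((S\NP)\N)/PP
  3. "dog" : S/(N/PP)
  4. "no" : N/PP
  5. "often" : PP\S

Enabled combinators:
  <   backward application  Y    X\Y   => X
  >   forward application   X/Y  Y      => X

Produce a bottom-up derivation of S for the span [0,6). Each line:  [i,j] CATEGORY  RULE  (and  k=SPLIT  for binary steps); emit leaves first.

[0,1] NP  lex  "some"
[1,2] N  lex  "idea"
[2,3] ((S\NP)\N)/PP  lex  "heard"
[3,4] S/(N/PP)  lex  "dog"
[4,5] N/PP  lex  "no"
[3,5] S  >  k=4
[5,6] PP\S  lex  "often"
[3,6] PP  <  k=5
[2,6] (S\NP)\N  >  k=3
[1,6] S\NP  <  k=2
[0,6] S  <  k=1

[0,6] S   <
  [0,1] "some" : NP
  [1,6] S\NP   <
    [1,2] "idea" : N
    [2,6] (S\NP)\N   >
      [2,3] "heard" : ((S\NP)\N)/PP
      [3,6] PP   <
        [3,5] S   >
          [3,4] "dog" : S/(N/PP)
          [4,5] "no" : N/PP
        [5,6] "often" : PP\S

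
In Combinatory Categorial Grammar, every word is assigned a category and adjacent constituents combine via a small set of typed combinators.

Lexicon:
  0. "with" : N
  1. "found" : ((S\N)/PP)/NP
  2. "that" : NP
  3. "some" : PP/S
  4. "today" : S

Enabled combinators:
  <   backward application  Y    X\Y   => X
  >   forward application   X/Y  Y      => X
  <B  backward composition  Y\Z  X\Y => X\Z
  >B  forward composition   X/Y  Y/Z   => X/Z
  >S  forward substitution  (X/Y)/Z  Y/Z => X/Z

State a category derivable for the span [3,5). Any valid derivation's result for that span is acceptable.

[0,5] S   <
  [0,1] "with" : N
  [1,5] S\N   >
    [1,3] (S\N)/PP   >
      [1,2] "found" : ((S\N)/PP)/NP
      [2,3] "that" : NP
    [3,5] PP   >
      [3,4] "some" : PP/S
      [4,5] "today" : S

PP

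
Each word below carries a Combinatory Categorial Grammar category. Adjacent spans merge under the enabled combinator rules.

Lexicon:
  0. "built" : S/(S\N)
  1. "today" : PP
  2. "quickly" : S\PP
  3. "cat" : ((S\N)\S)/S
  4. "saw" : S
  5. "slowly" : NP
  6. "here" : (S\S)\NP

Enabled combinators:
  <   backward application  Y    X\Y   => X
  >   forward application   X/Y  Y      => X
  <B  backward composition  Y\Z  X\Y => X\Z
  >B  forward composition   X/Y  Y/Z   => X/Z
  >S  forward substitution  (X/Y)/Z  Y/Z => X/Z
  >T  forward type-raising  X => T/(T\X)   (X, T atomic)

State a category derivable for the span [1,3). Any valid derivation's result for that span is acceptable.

[0,7] S   >
  [0,1] "built" : S/(S\N)
  [1,7] S\N   <B
    [1,5] S\N   <
      [1,3] S   <
        [1,2] "today" : PP
        [2,3] "quickly" : S\PP
      [3,5] (S\N)\S   >
        [3,4] "cat" : ((S\N)\S)/S
        [4,5] "saw" : S
    [5,7] S\S   <
      [5,6] "slowly" : NP
      [6,7] "here" : (S\S)\NP

S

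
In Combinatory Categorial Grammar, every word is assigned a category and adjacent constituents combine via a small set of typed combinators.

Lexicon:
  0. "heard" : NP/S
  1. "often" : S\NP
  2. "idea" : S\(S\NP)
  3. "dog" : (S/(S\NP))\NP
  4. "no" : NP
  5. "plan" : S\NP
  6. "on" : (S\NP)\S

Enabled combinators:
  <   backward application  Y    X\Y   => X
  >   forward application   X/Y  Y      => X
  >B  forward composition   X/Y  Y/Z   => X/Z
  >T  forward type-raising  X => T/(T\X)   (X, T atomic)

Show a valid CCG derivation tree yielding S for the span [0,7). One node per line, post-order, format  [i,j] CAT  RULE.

[0,1] NP/S  lex  "heard"
[1,2] S\NP  lex  "often"
[2,3] S\(S\NP)  lex  "idea"
[1,3] S  <  k=2
[0,3] NP  >  k=1
[3,4] (S/(S\NP))\NP  lex  "dog"
[0,4] S/(S\NP)  <  k=3
[4,5] NP  lex  "no"
[5,6] S\NP  lex  "plan"
[4,6] S  <  k=5
[6,7] (S\NP)\S  lex  "on"
[4,7] S\NP  <  k=6
[0,7] S  >  k=4

[0,7] S   >
  [0,4] S/(S\NP)   <
    [0,3] NP   >
      [0,1] "heard" : NP/S
      [1,3] S   <
        [1,2] "often" : S\NP
        [2,3] "idea" : S\(S\NP)
    [3,4] "dog" : (S/(S\NP))\NP
  [4,7] S\NP   <
    [4,6] S   <
      [4,5] "no" : NP
      [5,6] "plan" : S\NP
    [6,7] "on" : (S\NP)\S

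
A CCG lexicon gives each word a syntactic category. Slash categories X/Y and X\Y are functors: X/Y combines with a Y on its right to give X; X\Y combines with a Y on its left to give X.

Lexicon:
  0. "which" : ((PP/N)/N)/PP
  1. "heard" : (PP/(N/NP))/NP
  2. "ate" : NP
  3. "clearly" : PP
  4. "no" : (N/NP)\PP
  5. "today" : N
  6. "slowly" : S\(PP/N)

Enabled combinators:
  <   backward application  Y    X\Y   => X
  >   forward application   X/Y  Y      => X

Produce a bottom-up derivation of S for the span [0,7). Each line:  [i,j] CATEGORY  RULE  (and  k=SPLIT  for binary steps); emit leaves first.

[0,7] S   <
  [0,6] PP/N   >
    [0,5] (PP/N)/N   >
      [0,1] "which" : ((PP/N)/N)/PP
      [1,5] PP   >
        [1,3] PP/(N/NP)   >
          [1,2] "heard" : (PP/(N/NP))/NP
          [2,3] "ate" : NP
        [3,5] N/NP   <
          [3,4] "clearly" : PP
          [4,5] "no" : (N/NP)\PP
    [5,6] "today" : N
  [6,7] "slowly" : S\(PP/N)

[0,1] ((PP/N)/N)/PP  lex  "which"
[1,2] (PP/(N/NP))/NP  lex  "heard"
[2,3] NP  lex  "ate"
[1,3] PP/(N/NP)  >  k=2
[3,4] PP  lex  "clearly"
[4,5] (N/NP)\PP  lex  "no"
[3,5] N/NP  <  k=4
[1,5] PP  >  k=3
[0,5] (PP/N)/N  >  k=1
[5,6] N  lex  "today"
[0,6] PP/N  >  k=5
[6,7] S\(PP/N)  lex  "slowly"
[0,7] S  <  k=6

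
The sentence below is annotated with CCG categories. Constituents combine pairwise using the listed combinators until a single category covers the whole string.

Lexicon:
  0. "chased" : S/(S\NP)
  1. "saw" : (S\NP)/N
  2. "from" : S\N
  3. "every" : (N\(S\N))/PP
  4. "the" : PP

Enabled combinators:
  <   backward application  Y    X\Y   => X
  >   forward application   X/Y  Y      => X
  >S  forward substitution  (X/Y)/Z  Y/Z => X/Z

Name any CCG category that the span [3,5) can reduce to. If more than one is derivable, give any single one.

[0,5] S   >
  [0,1] "chased" : S/(S\NP)
  [1,5] S\NP   >
    [1,2] "saw" : (S\NP)/N
    [2,5] N   <
      [2,3] "from" : S\N
      [3,5] N\(S\N)   >
        [3,4] "every" : (N\(S\N))/PP
        [4,5] "the" : PP

N\(S\N)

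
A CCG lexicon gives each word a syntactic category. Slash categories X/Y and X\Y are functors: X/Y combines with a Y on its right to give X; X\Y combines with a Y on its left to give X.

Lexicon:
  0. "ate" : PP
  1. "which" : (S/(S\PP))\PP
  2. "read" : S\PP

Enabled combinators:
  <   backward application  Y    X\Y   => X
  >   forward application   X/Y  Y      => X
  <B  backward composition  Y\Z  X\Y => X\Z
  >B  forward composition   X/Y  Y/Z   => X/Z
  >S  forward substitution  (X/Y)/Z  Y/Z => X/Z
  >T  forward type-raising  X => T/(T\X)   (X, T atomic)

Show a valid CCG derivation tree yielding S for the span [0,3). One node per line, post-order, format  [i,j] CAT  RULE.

[0,1] PP  lex  "ate"
[1,2] (S/(S\PP))\PP  lex  "which"
[0,2] S/(S\PP)  <  k=1
[2,3] S\PP  lex  "read"
[0,3] S  >  k=2

[0,3] S   >
  [0,2] S/(S\PP)   <
    [0,1] "ate" : PP
    [1,2] "which" : (S/(S\PP))\PP
  [2,3] "read" : S\PP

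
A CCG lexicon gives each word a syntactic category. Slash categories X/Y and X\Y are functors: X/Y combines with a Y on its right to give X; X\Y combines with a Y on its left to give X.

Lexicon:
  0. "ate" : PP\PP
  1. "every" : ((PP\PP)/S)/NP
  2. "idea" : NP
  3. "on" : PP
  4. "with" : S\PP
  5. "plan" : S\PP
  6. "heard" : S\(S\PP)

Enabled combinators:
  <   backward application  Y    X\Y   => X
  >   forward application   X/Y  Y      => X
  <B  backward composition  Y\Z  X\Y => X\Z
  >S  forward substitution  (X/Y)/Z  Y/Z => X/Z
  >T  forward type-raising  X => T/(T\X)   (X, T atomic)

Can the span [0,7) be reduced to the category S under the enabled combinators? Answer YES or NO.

YES

[0,7] S   <
  [0,6] S\PP   <B
    [0,5] PP\PP   <B
      [0,1] "ate" : PP\PP
      [1,5] PP\PP   >
        [1,3] (PP\PP)/S   >
          [1,2] "every" : ((PP\PP)/S)/NP
          [2,3] "idea" : NP
        [3,5] S   <
          [3,4] "on" : PP
          [4,5] "with" : S\PP
    [5,6] "plan" : S\PP
  [6,7] "heard" : S\(S\PP)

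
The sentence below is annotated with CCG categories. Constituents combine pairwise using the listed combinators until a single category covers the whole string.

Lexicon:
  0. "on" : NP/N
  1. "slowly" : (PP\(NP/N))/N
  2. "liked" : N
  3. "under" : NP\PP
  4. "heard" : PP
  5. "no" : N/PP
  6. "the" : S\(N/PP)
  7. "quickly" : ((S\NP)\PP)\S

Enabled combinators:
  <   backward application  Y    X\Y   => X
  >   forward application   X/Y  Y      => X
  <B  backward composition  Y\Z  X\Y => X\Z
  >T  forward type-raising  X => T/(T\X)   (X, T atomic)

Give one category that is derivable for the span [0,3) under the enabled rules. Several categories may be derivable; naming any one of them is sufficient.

[0,8] S   <
  [0,3] PP   <
    [0,1] "on" : NP/N
    [1,3] PP\(NP/N)   >
      [1,2] "slowly" : (PP\(NP/N))/N
      [2,3] "liked" : N
  [3,8] S\PP   <B
    [3,4] "under" : NP\PP
    [4,8] S\NP   <
      [4,5] "heard" : PP
      [5,8] (S\NP)\PP   <
        [5,7] S   <
          [5,6] "no" : N/PP
          [6,7] "the" : S\(N/PP)
        [7,8] "quickly" : ((S\NP)\PP)\S

PP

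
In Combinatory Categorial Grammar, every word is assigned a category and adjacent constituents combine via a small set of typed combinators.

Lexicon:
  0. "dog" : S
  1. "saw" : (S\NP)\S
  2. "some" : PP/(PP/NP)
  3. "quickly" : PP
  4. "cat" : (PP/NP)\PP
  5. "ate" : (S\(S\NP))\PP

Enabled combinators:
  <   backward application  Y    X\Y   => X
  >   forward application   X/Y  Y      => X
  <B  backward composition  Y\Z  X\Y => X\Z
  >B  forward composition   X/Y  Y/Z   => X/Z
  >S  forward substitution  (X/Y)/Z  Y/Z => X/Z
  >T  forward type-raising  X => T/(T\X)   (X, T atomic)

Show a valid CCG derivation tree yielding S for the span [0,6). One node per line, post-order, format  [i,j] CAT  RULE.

[0,6] S   <
  [0,2] S\NP   <
    [0,1] "dog" : S
    [1,2] "saw" : (S\NP)\S
  [2,6] S\(S\NP)   <
    [2,5] PP   >
      [2,3] "some" : PP/(PP/NP)
      [3,5] PP/NP   <
        [3,4] "quickly" : PP
        [4,5] "cat" : (PP/NP)\PP
    [5,6] "ate" : (S\(S\NP))\PP

[0,1] S  lex  "dog"
[1,2] (S\NP)\S  lex  "saw"
[0,2] S\NP  <  k=1
[2,3] PP/(PP/NP)  lex  "some"
[3,4] PP  lex  "quickly"
[4,5] (PP/NP)\PP  lex  "cat"
[3,5] PP/NP  <  k=4
[2,5] PP  >  k=3
[5,6] (S\(S\NP))\PP  lex  "ate"
[2,6] S\(S\NP)  <  k=5
[0,6] S  <  k=2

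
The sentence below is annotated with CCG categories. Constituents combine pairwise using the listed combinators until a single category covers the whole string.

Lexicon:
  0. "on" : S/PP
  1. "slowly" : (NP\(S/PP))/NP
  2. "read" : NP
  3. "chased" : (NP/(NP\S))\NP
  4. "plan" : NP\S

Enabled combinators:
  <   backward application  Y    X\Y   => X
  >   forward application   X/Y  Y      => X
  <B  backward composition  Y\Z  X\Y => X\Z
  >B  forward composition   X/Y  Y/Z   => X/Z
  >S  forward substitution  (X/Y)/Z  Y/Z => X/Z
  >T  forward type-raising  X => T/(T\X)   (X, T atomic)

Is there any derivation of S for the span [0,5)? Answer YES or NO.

NO

S/PP (NP\(S/PP))/NP NP (NP/(NP\S))\NP NP\S
CKY chart[0,5] = {N/(N\NP), NP, NP/(NP\NP), PP/(PP\NP), S/(S\NP)}; S ∉ chart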